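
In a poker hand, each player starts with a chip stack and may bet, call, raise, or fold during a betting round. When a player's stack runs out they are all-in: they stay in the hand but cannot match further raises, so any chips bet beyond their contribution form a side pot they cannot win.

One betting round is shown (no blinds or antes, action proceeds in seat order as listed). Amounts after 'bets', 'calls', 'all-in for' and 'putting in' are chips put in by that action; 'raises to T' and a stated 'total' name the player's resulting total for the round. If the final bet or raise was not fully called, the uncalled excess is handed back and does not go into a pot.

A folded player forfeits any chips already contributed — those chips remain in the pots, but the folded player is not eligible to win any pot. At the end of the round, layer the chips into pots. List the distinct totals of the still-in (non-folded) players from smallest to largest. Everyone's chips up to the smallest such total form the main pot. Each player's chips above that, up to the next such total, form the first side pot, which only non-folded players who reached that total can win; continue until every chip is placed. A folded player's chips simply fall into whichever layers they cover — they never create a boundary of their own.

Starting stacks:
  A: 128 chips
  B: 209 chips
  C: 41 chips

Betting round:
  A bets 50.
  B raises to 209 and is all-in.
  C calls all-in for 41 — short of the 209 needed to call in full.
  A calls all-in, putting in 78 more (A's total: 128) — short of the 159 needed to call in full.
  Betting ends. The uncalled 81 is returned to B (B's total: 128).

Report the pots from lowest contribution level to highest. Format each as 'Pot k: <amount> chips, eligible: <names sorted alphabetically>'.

Contributions (after 81 returned to B): A=128, B=128, C=41
Pot levels (distinct totals of non-folded players): 41, 128
Layer 1-41: 41 each from A, B, C = 41*3 = 123 chips; eligible A, B, C
Layer 42-128: 87 each from A, B = 87*2 = 174 chips; eligible A, B

Pot 1: 123 chips, eligible: A, B, C
Pot 2: 174 chips, eligible: A, B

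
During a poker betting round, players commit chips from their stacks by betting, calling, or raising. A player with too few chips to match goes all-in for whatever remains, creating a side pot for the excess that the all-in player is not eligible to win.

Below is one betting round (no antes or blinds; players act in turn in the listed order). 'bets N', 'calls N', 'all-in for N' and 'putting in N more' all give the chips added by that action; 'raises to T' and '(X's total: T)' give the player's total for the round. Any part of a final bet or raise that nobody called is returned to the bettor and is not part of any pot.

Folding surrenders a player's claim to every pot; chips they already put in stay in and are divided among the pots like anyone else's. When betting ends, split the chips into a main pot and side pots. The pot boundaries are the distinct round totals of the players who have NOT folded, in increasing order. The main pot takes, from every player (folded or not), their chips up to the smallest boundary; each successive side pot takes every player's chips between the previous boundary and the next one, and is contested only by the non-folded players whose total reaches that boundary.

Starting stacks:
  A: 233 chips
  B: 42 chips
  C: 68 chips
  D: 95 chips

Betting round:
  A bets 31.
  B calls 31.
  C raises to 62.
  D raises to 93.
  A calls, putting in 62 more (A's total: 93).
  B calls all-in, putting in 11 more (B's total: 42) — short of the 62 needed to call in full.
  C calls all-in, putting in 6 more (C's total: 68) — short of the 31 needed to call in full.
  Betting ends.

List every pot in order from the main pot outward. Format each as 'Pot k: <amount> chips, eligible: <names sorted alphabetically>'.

Contributions: A=93, B=42, C=68, D=93
Pot levels (distinct totals of non-folded players): 42, 68, 93
Layer 1-42: 42 each from A, B, C, D = 42*4 = 168 chips; eligible A, B, C, D
Layer 43-68: 26 each from A, C, D = 26*3 = 78 chips; eligible A, C, D
Layer 69-93: 25 each from A, D = 25*2 = 50 chips; eligible A, D

Pot 1: 168 chips, eligible: A, B, C, D
Pot 2: 78 chips, eligible: A, C, D
Pot 3: 50 chips, eligible: A, D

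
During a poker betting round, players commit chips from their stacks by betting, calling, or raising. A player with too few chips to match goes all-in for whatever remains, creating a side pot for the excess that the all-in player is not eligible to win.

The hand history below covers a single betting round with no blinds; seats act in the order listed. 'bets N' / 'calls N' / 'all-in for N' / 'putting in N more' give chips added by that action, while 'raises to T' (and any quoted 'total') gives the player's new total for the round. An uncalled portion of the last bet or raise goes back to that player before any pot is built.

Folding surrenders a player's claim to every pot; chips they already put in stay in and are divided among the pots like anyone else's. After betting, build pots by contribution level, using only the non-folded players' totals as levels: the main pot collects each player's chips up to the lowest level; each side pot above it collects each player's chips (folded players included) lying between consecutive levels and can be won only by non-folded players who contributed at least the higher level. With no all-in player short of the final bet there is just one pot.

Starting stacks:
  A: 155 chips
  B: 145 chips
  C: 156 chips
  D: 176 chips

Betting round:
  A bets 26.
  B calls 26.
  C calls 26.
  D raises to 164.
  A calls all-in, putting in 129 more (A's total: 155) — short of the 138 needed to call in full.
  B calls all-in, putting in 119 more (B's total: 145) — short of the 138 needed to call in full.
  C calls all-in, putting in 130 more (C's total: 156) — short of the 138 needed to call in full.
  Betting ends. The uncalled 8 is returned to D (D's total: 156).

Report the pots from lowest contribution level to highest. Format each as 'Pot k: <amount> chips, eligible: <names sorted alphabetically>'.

Contributions (after 8 returned to D): A=155, B=145, C=156, D=156
Pot levels (distinct totals of non-folded players): 145, 155, 156
Layer 1-145: 145 each from A, B, C, D = 145*4 = 580 chips; eligible A, B, C, D
Layer 146-155: 10 each from A, C, D = 10*3 = 30 chips; eligible A, C, D
Layer 156-156: 1 each from C, D = 1*2 = 2 chips; eligible C, D

Pot 1: 580 chips, eligible: A, B, C, D
Pot 2: 30 chips, eligible: A, C, D
Pot 3: 2 chips, eligible: C, D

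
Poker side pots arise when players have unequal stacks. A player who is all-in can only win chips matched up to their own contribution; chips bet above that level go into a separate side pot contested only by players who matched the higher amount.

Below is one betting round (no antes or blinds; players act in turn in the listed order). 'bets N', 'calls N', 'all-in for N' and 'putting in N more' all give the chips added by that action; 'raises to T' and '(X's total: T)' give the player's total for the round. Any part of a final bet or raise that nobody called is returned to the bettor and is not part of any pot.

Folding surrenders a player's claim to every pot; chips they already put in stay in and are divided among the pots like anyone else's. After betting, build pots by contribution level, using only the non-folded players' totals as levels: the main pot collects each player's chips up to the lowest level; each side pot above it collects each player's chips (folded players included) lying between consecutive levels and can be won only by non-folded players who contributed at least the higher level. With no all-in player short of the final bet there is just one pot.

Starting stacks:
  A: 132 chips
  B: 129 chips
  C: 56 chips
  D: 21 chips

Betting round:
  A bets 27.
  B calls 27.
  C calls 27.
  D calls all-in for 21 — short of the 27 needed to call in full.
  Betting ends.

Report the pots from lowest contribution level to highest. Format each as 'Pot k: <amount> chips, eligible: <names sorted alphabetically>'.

Contributions: A=27, B=27, C=27, D=21
Pot levels (distinct totals of non-folded players): 21, 27
Layer 1-21: 21 each from A, B, C, D = 21*4 = 84 chips; eligible A, B, C, D
Layer 22-27: 6 each from A, B, C = 6*3 = 18 chips; eligible A, B, C

Pot 1: 84 chips, eligible: A, B, C, D
Pot 2: 18 chips, eligible: A, B, C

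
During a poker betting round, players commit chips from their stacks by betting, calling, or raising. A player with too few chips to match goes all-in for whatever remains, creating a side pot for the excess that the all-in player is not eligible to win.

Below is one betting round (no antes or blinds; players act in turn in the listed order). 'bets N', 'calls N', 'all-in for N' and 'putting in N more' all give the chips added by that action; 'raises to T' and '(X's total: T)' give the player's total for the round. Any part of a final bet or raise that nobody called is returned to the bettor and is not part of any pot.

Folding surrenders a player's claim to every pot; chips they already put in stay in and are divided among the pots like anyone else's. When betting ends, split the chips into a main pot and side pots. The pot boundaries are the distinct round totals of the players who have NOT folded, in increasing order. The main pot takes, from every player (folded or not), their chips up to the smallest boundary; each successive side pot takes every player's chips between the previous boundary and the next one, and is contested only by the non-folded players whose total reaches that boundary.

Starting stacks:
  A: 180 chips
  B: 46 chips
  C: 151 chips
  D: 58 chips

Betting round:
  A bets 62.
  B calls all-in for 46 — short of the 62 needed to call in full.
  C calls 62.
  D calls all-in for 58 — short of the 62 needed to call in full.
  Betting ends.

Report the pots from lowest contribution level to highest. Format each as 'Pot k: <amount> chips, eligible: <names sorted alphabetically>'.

Pot 1: 184 chips, eligible: A, B, C, D
Pot 2: 36 chips, eligible: A, C, D
Pot 3: 8 chips, eligible: A, C

Derivation:
Contributions: A=62, B=46, C=62, D=58
Pot levels (distinct totals of non-folded players): 46, 58, 62
Layer 1-46: 46 each from A, B, C, D = 46*4 = 184 chips; eligible A, B, C, D
Layer 47-58: 12 each from A, C, D = 12*3 = 36 chips; eligible A, C, D
Layer 59-62: 4 each from A, C = 4*2 = 8 chips; eligible A, C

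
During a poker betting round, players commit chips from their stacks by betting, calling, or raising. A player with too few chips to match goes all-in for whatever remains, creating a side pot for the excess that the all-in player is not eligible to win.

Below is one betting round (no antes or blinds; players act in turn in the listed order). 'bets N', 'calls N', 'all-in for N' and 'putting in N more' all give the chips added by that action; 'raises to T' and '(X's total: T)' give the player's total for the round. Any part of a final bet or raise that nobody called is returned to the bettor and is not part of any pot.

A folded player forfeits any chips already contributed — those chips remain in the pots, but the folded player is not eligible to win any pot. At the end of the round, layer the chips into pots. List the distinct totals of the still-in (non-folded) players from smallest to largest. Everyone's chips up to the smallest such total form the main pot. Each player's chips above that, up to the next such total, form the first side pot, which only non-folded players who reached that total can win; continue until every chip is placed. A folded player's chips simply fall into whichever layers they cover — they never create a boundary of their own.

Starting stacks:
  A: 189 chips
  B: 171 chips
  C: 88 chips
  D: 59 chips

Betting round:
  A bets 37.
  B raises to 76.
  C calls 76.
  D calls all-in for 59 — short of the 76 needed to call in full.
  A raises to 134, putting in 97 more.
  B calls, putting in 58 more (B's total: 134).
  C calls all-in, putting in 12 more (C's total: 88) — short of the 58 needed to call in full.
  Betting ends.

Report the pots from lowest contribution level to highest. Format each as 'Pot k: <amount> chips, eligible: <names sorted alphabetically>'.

Contributions: A=134, B=134, C=88, D=59
Pot levels (distinct totals of non-folded players): 59, 88, 134
Layer 1-59: 59 each from A, B, C, D = 59*4 = 236 chips; eligible A, B, C, D
Layer 60-88: 29 each from A, B, C = 29*3 = 87 chips; eligible A, B, C
Layer 89-134: 46 each from A, B = 46*2 = 92 chips; eligible A, B

Pot 1: 236 chips, eligible: A, B, C, D
Pot 2: 87 chips, eligible: A, B, C
Pot 3: 92 chips, eligible: A, B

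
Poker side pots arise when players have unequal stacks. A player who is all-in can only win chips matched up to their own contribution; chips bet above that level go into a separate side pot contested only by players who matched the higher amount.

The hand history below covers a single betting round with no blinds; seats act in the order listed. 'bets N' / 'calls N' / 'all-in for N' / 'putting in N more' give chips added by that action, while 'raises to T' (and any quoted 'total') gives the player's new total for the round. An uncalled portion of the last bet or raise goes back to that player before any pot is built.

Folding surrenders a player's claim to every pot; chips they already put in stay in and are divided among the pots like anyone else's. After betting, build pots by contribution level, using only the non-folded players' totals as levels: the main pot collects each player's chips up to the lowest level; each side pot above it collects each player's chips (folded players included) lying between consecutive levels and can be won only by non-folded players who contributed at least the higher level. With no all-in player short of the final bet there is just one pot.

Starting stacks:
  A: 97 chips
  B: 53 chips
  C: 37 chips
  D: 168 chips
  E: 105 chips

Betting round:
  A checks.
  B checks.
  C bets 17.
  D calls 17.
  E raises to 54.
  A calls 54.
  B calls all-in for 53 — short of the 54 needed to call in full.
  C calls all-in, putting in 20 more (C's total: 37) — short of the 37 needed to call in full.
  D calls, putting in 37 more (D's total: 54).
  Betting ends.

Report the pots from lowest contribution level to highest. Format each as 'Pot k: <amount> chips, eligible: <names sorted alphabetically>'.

Pot 1: 185 chips, eligible: A, B, C, D, E
Pot 2: 64 chips, eligible: A, B, D, E
Pot 3: 3 chips, eligible: A, D, E

Derivation:
Contributions: A=54, B=53, C=37, D=54, E=54
Pot levels (distinct totals of non-folded players): 37, 53, 54
Layer 1-37: 37 each from A, B, C, D, E = 37*5 = 185 chips; eligible A, B, C, D, E
Layer 38-53: 16 each from A, B, D, E = 16*4 = 64 chips; eligible A, B, D, E
Layer 54-54: 1 each from A, D, E = 1*3 = 3 chips; eligible A, D, E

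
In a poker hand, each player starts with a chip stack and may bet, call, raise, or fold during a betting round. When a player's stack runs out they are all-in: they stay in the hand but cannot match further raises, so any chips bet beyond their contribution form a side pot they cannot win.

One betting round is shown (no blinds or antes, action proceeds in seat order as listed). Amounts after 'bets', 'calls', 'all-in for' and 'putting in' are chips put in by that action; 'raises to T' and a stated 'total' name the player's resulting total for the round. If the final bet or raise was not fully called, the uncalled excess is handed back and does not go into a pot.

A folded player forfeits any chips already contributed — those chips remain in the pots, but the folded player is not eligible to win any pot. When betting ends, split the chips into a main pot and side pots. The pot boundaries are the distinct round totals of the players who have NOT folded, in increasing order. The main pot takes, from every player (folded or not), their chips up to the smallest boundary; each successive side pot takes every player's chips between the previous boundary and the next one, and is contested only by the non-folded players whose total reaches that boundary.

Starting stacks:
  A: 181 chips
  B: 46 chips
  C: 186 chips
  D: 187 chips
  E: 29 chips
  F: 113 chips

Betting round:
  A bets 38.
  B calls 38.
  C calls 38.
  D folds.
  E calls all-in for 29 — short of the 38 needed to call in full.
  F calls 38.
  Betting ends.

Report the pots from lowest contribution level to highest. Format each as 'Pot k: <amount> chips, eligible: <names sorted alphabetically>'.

Contributions: A=38, B=38, C=38, E=29, F=38
Folded: D
Pot levels (distinct totals of non-folded players): 29, 38
Layer 1-29: 29 each from A, B, C, E, F = 29*5 = 145 chips; eligible A, B, C, E, F
Layer 30-38: 9 each from A, B, C, F = 9*4 = 36 chips; eligible A, B, C, F

Pot 1: 145 chips, eligible: A, B, C, E, F
Pot 2: 36 chips, eligible: A, B, C, F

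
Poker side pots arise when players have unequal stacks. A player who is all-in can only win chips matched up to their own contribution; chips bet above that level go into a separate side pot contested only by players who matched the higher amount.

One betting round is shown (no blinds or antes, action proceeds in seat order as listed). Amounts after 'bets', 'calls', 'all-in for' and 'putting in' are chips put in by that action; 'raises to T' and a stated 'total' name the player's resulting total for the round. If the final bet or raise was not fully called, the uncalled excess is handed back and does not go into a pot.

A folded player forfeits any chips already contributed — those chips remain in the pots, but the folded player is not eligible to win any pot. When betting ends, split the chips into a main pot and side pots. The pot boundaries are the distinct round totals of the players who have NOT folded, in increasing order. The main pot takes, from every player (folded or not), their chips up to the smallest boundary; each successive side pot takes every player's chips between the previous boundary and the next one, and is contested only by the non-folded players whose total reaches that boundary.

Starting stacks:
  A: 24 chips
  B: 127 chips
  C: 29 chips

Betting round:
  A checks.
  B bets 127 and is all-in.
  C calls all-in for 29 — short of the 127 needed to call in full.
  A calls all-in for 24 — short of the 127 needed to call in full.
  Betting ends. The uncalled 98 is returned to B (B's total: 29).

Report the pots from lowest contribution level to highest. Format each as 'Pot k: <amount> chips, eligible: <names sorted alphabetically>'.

Pot 1: 72 chips, eligible: A, B, C
Pot 2: 10 chips, eligible: B, C

Derivation:
Contributions (after 98 returned to B): A=24, B=29, C=29
Pot levels (distinct totals of non-folded players): 24, 29
Layer 1-24: 24 each from A, B, C = 24*3 = 72 chips; eligible A, B, C
Layer 25-29: 5 each from B, C = 5*2 = 10 chips; eligible B, C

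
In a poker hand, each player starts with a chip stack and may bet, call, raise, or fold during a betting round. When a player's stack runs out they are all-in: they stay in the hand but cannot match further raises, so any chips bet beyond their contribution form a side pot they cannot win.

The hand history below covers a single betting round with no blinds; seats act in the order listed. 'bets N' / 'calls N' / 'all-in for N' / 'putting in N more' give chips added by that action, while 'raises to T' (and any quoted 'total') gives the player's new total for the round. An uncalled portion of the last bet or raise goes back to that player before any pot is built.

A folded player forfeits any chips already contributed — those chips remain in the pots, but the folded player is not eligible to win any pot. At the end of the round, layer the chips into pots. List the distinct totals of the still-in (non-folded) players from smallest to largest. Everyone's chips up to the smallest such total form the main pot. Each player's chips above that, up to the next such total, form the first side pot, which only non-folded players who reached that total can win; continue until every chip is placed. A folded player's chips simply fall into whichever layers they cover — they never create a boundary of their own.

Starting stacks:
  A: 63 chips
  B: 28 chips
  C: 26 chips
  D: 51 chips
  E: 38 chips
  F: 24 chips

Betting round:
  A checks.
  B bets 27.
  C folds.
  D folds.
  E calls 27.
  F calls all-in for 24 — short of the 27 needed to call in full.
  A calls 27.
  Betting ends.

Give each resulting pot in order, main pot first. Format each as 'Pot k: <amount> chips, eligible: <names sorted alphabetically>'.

Contributions: A=27, B=27, E=27, F=24
Folded: C, D
Pot levels (distinct totals of non-folded players): 24, 27
Layer 1-24: 24 each from A, B, E, F = 24*4 = 96 chips; eligible A, B, E, F
Layer 25-27: 3 each from A, B, E = 3*3 = 9 chips; eligible A, B, E

Pot 1: 96 chips, eligible: A, B, E, F
Pot 2: 9 chips, eligible: A, B, E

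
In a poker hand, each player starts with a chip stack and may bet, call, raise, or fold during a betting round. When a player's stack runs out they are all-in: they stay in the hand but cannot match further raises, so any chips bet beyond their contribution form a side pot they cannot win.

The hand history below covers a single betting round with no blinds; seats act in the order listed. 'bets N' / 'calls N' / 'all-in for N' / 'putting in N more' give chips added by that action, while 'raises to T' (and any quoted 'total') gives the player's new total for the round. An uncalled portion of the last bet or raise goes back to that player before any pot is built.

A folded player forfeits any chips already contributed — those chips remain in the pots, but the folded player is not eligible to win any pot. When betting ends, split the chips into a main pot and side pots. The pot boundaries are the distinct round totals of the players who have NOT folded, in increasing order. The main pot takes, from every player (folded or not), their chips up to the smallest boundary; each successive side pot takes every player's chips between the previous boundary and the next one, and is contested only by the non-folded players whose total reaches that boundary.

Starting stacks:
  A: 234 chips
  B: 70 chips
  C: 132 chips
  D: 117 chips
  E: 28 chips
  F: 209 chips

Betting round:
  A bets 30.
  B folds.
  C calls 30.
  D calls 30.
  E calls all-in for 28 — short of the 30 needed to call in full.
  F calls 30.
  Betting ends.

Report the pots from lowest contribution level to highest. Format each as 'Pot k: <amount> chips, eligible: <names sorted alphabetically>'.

Pot 1: 140 chips, eligible: A, C, D, E, F
Pot 2: 8 chips, eligible: A, C, D, F

Derivation:
Contributions: A=30, C=30, D=30, E=28, F=30
Folded: B
Pot levels (distinct totals of non-folded players): 28, 30
Layer 1-28: 28 each from A, C, D, E, F = 28*5 = 140 chips; eligible A, C, D, E, F
Layer 29-30: 2 each from A, C, D, F = 2*4 = 8 chips; eligible A, C, D, F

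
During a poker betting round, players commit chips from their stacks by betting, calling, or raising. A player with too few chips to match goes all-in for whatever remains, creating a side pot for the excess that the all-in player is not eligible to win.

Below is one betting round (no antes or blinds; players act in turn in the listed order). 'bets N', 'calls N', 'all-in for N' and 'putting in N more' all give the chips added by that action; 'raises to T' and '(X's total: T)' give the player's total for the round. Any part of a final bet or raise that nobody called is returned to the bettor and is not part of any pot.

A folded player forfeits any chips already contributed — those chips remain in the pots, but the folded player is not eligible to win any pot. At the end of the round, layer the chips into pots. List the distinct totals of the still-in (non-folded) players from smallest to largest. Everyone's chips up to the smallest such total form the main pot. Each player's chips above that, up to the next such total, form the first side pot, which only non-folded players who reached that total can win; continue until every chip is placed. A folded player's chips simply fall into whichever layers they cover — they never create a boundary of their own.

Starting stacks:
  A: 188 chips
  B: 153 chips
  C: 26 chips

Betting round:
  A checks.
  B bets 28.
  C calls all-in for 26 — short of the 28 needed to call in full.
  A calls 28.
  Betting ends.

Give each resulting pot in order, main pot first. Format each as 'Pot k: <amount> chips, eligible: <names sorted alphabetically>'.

Contributions: A=28, B=28, C=26
Pot levels (distinct totals of non-folded players): 26, 28
Layer 1-26: 26 each from A, B, C = 26*3 = 78 chips; eligible A, B, C
Layer 27-28: 2 each from A, B = 2*2 = 4 chips; eligible A, B

Pot 1: 78 chips, eligible: A, B, C
Pot 2: 4 chips, eligible: A, B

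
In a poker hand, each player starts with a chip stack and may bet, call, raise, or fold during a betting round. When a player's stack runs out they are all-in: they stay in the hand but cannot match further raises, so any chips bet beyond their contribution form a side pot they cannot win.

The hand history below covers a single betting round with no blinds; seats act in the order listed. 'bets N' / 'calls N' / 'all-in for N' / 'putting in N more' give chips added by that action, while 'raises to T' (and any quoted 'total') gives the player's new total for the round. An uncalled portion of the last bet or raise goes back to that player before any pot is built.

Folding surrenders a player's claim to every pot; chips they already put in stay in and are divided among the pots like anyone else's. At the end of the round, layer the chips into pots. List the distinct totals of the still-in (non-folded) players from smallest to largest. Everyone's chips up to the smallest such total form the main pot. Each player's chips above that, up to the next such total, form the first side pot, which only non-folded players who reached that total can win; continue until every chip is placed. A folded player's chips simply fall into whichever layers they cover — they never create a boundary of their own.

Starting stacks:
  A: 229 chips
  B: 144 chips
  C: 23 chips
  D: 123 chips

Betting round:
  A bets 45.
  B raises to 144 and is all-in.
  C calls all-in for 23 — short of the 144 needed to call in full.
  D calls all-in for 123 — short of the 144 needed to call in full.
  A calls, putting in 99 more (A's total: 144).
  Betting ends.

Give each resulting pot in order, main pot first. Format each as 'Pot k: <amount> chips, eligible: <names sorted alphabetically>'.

Pot 1: 92 chips, eligible: A, B, C, D
Pot 2: 300 chips, eligible: A, B, D
Pot 3: 42 chips, eligible: A, B

Derivation:
Contributions: A=144, B=144, C=23, D=123
Pot levels (distinct totals of non-folded players): 23, 123, 144
Layer 1-23: 23 each from A, B, C, D = 23*4 = 92 chips; eligible A, B, C, D
Layer 24-123: 100 each from A, B, D = 100*3 = 300 chips; eligible A, B, D
Layer 124-144: 21 each from A, B = 21*2 = 42 chips; eligible A, B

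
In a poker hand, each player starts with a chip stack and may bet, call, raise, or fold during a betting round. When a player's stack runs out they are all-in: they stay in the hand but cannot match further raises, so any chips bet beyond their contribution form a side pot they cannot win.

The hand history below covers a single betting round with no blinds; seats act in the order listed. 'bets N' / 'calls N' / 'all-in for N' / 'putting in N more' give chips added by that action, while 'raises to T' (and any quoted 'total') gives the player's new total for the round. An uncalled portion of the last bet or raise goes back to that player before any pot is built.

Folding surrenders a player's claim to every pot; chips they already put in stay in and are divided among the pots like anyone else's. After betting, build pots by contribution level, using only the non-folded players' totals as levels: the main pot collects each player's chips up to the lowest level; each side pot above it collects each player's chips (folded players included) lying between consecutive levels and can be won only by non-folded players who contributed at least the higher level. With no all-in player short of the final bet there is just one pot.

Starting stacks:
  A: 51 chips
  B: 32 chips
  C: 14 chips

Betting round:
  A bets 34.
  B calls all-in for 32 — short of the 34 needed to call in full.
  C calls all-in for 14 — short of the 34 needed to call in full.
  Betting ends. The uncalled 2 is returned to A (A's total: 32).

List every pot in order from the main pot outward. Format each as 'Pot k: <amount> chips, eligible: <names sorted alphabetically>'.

Contributions (after 2 returned to A): A=32, B=32, C=14
Pot levels (distinct totals of non-folded players): 14, 32
Layer 1-14: 14 each from A, B, C = 14*3 = 42 chips; eligible A, B, C
Layer 15-32: 18 each from A, B = 18*2 = 36 chips; eligible A, B

Pot 1: 42 chips, eligible: A, B, C
Pot 2: 36 chips, eligible: A, B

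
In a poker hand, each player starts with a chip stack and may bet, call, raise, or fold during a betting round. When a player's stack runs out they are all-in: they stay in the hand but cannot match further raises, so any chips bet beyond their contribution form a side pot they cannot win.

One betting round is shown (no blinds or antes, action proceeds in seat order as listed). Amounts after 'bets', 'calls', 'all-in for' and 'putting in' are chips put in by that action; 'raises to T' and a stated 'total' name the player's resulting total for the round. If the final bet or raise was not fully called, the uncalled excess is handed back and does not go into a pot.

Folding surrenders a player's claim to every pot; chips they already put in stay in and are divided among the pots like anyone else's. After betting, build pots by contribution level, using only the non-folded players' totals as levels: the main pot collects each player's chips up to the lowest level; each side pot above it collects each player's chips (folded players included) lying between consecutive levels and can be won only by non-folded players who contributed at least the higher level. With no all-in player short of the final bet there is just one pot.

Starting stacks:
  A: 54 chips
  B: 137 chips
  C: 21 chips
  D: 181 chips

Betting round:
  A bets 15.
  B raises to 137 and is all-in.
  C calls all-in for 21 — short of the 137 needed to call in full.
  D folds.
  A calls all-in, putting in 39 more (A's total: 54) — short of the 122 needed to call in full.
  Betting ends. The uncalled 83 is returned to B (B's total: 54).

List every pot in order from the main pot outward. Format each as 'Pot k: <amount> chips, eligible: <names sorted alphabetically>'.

Contributions (after 83 returned to B): A=54, B=54, C=21
Folded: D
Pot levels (distinct totals of non-folded players): 21, 54
Layer 1-21: 21 each from A, B, C = 21*3 = 63 chips; eligible A, B, C
Layer 22-54: 33 each from A, B = 33*2 = 66 chips; eligible A, B

Pot 1: 63 chips, eligible: A, B, C
Pot 2: 66 chips, eligible: A, B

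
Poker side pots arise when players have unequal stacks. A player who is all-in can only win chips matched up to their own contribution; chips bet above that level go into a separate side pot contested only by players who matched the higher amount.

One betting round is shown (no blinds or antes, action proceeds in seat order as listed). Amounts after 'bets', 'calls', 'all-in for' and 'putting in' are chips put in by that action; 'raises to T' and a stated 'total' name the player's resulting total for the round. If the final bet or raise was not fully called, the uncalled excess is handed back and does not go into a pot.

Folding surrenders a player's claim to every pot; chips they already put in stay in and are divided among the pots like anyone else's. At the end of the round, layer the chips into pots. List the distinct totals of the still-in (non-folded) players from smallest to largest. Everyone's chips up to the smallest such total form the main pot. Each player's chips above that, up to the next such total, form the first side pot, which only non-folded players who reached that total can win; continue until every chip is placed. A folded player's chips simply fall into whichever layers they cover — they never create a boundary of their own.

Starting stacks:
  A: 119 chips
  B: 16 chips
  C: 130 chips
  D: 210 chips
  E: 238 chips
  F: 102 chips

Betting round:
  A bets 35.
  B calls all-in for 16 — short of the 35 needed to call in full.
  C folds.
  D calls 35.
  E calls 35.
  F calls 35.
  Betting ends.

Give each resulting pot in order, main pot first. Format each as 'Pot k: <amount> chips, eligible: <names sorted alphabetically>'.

Pot 1: 80 chips, eligible: A, B, D, E, F
Pot 2: 76 chips, eligible: A, D, E, F

Derivation:
Contributions: A=35, B=16, D=35, E=35, F=35
Folded: C
Pot levels (distinct totals of non-folded players): 16, 35
Layer 1-16: 16 each from A, B, D, E, F = 16*5 = 80 chips; eligible A, B, D, E, F
Layer 17-35: 19 each from A, D, E, F = 19*4 = 76 chips; eligible A, D, E, F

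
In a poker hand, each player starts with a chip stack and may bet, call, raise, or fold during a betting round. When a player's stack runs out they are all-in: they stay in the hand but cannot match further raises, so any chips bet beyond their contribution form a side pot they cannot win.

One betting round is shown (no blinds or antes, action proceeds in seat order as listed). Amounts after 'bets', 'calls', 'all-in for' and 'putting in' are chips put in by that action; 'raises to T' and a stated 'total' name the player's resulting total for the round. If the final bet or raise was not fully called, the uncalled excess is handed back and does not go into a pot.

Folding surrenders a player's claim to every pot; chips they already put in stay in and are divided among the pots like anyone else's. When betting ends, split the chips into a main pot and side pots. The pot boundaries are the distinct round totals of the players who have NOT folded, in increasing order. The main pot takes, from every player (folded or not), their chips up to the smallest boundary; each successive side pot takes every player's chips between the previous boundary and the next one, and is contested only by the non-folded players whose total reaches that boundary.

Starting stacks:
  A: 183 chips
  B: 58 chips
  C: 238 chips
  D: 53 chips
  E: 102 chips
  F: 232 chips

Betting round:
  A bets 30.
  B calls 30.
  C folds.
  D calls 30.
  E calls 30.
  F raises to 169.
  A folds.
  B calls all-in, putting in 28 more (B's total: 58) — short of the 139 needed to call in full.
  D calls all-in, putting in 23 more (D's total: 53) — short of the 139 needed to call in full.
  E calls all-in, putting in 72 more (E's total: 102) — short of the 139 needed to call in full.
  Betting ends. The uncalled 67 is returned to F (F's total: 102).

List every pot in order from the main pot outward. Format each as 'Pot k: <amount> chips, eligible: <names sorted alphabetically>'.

Pot 1: 242 chips, eligible: B, D, E, F
Pot 2: 15 chips, eligible: B, E, F
Pot 3: 88 chips, eligible: E, F

Derivation:
Contributions (after 67 returned to F): A=30, B=58, D=53, E=102, F=102
Folded: A, C
Pot levels (distinct totals of non-folded players): 53, 58, 102
Layer 1-53: A 30 + B 53 + D 53 + E 53 + F 53 = 242 chips; eligible B, D, E, F
Layer 54-58: 5 each from B, E, F = 5*3 = 15 chips; eligible B, E, F
Layer 59-102: 44 each from E, F = 44*2 = 88 chips; eligible E, F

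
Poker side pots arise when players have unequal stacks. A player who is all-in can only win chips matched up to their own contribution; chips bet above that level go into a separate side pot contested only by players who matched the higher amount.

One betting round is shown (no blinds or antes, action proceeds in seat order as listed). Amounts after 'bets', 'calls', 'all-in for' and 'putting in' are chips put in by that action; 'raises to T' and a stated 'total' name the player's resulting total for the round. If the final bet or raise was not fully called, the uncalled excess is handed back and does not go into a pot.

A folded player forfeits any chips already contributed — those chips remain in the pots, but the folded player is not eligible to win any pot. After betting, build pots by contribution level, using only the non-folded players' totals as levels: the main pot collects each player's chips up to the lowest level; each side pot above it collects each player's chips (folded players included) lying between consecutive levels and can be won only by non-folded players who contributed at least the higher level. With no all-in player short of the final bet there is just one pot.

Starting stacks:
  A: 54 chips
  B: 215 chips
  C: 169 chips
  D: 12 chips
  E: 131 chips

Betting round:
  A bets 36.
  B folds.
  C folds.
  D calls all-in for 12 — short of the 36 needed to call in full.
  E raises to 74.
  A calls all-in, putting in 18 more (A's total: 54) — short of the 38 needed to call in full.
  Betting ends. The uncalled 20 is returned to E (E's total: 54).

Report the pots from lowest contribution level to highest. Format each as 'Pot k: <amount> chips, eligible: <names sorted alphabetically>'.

Pot 1: 36 chips, eligible: A, D, E
Pot 2: 84 chips, eligible: A, E

Derivation:
Contributions (after 20 returned to E): A=54, D=12, E=54
Folded: B, C
Pot levels (distinct totals of non-folded players): 12, 54
Layer 1-12: 12 each from A, D, E = 12*3 = 36 chips; eligible A, D, E
Layer 13-54: 42 each from A, E = 42*2 = 84 chips; eligible A, E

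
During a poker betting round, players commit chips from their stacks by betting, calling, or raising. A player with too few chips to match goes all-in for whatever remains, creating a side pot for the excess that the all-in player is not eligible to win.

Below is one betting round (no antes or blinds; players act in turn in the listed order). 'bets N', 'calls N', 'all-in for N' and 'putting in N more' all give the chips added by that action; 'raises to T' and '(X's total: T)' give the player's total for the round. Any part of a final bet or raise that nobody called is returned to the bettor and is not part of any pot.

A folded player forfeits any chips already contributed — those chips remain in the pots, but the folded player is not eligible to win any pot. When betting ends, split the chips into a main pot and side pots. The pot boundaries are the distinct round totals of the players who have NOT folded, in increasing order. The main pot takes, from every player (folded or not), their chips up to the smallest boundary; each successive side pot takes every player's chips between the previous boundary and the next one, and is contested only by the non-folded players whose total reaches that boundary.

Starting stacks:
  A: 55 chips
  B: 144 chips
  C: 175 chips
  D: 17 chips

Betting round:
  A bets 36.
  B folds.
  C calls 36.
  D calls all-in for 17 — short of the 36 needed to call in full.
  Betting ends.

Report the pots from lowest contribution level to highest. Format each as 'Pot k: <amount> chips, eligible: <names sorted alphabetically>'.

Pot 1: 51 chips, eligible: A, C, D
Pot 2: 38 chips, eligible: A, C

Derivation:
Contributions: A=36, C=36, D=17
Folded: B
Pot levels (distinct totals of non-folded players): 17, 36
Layer 1-17: 17 each from A, C, D = 17*3 = 51 chips; eligible A, C, D
Layer 18-36: 19 each from A, C = 19*2 = 38 chips; eligible A, C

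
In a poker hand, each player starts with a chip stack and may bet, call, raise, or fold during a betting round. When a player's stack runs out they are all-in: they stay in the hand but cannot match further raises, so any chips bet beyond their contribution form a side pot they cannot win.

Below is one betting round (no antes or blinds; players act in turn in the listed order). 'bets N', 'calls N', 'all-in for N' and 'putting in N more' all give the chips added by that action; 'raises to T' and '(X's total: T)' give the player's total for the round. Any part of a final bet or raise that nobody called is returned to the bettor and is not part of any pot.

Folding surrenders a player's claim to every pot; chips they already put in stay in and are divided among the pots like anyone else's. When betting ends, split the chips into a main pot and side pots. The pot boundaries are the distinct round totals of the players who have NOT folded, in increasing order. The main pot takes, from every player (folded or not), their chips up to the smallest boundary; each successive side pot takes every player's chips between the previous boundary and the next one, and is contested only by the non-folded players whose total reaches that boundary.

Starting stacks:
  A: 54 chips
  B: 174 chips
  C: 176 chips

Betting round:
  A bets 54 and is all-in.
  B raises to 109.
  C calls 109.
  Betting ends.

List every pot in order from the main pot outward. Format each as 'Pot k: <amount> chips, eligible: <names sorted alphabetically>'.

Contributions: A=54, B=109, C=109
Pot levels (distinct totals of non-folded players): 54, 109
Layer 1-54: 54 each from A, B, C = 54*3 = 162 chips; eligible A, B, C
Layer 55-109: 55 each from B, C = 55*2 = 110 chips; eligible B, C

Pot 1: 162 chips, eligible: A, B, C
Pot 2: 110 chips, eligible: B, C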